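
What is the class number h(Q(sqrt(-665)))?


K = Q(sqrt(-665)). d mod 4 = 3, so D = disc(K) = 4d = -2660
h(K) equals the number of primitive reduced positive-definite forms (a, b, c) = a*x^2 + b*x*y + c*y^2 with b^2 - 4ac = D,
where reduced means |b| <= a <= c, with b >= 0 whenever |b| = a or a = c, and primitive means gcd(a, b, c) = 1.
Reduced forces 3a^2 <= |D| = 2660, so 1 <= a <= 29; b must have the parity of D, and c = (b^2 - D)/(4a) must be an integer >= a.
Enumerate a = 1..29, b in [-a, a]:
  a=1: (1, 0, 665)  [1]
  a=2: (2, 2, 333)  [1]
  a=3: (3, -2, 222), (3, 2, 222)  [2]
  a=4: none
  a=5: (5, 0, 133)  [1]
  a=6: (6, -2, 111), (6, 2, 111)  [2]
  a=7: (7, 0, 95)  [1]
  a=8: none
  a=9: (9, -2, 74), (9, 2, 74)  [2]
  a=10: (10, 10, 69)  [1]
  a=11..13: none
  a=14: (14, 14, 51)  [1]
  a=15: (15, -10, 46), (15, 10, 46)  [2]
  a=16: none
  a=17: (17, -14, 42), (17, 14, 42)  [2]
  a=18: (18, -2, 37), (18, 2, 37)  [2]
  a=19: (19, 0, 35)  [1]
  a=20: none
  a=21: (21, -14, 34), (21, 14, 34)  [2]
  a=22: none
  a=23: (23, -10, 30), (23, 10, 30)  [2]
  a=24..26: none
  a=27: (27, 16, 27)  [1]
  a=28..29: none
Total reduced forms: 1 + 1 + 2 + 1 + 2 + 1 + 2 + 1 + 1 + 2 + 2 + 2 + 1 + 2 + 2 + 1 = 24
h = 24

24


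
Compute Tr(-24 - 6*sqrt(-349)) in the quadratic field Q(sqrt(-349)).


Tr(a + b*sqrt(d)) = (a + b*sqrt(d)) + (a - b*sqrt(d)) = 2a
= 2 * (-24)
= -48

-48


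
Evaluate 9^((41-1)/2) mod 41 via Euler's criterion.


p = 41 is prime and the exponent is (p-1)/2 = 20, so by Euler's criterion 9^20 = (9/41) = +1 or -1 mod 41.
Compute by square-and-multiply:
  20 = 16 + 4 (binary 10100)
  Repeated squaring mod 41: 9^1 = 9, 9^2 = 40, 9^4 = 1, 9^8 = 1, 9^16 = 1
  9^20 = 9^16 * 9^4 = 1 * 1 mod 41
    1 * 1 = 1 = 1 mod 41
  9^20 = 1 mod 41
Result 1: 9 is a quadratic residue mod 41.
9^20 mod 41 = 1

1


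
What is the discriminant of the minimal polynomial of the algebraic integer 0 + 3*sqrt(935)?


The element 0 + 3*sqrt(935) has minimal polynomial:
x^2 + 0*x - 8415
Discriminant = (0)^2 - 4*(-8415)
= 0 + 33660
= 33660

33660


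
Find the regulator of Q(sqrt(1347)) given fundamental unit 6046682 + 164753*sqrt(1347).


epsilon = 6046682 + 164753*sqrt(1347)
= 1.2093e+07
R = ln(1.2093e+07)
= 16.3082

16.3082


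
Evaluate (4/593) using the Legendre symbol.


p = 593 is prime, so compute (4/593) with the reciprocity algorithm (Jacobi-symbol steps: pull out 2s via (2/n), flip via reciprocity, reduce):
  pull out 2: (2/593) = +1  (since 593 mod 8 = 1)
  pull out 2: (2/593) = +1  (since 593 mod 8 = 1)
  (1/593) = 1
Product of signs = 1
(4/593) = 1

1


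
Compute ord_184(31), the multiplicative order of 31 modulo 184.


We want ord_184(31), the smallest k >= 1 with 31^k = 1 mod 184.
n = 184 = 2^3 * 23, phi(184) = 88; the order divides phi(n).
Divisors of 88: 1, 2, 4, 8, 11, 22, 44, 88
Repeated squaring mod 184: 31^1 = 31, 31^2 = 41, 31^4 = 25, 31^8 = 73, 31^16 = 177, 31^32 = 49, 31^64 = 9
Test divisors in increasing order:
  k=1: 31^1 = 31 mod 184
  k=2: 31^2 = 41 mod 184
  k=4: 31^4 = 25 mod 184
  k=8: 31^8 = 73 mod 184
  k=11: 31^11 = 73 * 41 * 31 = 47 mod 184
  k=22: 31^22 = 177 * 25 * 41 = 1 mod 184  <- first divisor giving 1
Order = 22

22


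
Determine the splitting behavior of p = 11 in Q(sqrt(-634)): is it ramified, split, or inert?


K = Q(sqrt(-634)). Since d mod 4 = 2, disc(K) = -2536.
Check p | disc: -2536 mod 11 = 5.
p does not divide disc. Compute Legendre symbol (d/p):
4^((11-1)/2) mod 11 = 1
(d/p) = 1, so p splits: (p) = P*P' with e=1, f=1, g=2.
Therefore p is split.

split


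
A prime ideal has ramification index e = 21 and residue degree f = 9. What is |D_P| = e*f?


|D_P| = e * f
= 21 * 9
= 189

189


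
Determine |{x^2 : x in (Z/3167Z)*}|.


For prime p, the number of non-zero quadratic residues is (p-1)/2.
= (3167-1)/2
= 1583

1583


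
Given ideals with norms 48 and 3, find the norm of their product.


N(IJ) = N(I) * N(J)
= 48 * 3
= 144

144


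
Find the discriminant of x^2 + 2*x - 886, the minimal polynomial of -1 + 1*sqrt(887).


The element -1 + 1*sqrt(887) has minimal polynomial:
x^2 + 2*x - 886
Discriminant = (2)^2 - 4*(-886)
= 4 + 3544
= 3548

3548


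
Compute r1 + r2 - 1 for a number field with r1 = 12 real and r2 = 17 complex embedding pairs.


By Dirichlet's unit theorem:
rank = r1 + r2 - 1
= 12 + 17 - 1
= 28

28


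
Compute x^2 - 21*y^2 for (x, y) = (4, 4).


x^2 - d*y^2
= 4^2 - 21*4^2
= 16 - 336
= -320

-320


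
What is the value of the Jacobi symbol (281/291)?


Compute (281/291) via quadratic reciprocity:
  reciprocity: (281/291) -> +(291/281)
  reduce: (10/281)
  pull out 2: (2/281) = +1  (since 281 mod 8 = 1)
  reciprocity: (5/281) -> +(281/5)
  reduce: (1/5)
  (1/5) = 1
Product of signs = 1

1


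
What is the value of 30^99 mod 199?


p = 199 is prime and the exponent is (p-1)/2 = 99, so by Euler's criterion 30^99 = (30/199) = +1 or -1 mod 199.
Compute by square-and-multiply:
  99 = 64 + 32 + 2 + 1 (binary 1100011)
  Repeated squaring mod 199: 30^1 = 30, 30^2 = 104, 30^4 = 70, 30^8 = 124, 30^16 = 53, 30^32 = 23, 30^64 = 131
  30^99 = 30^64 * 30^32 * 30^2 * 30^1 = 131 * 23 * 104 * 30 mod 199
    131 * 23 = 3013 = 28 mod 199
    28 * 104 = 2912 = 126 mod 199
    126 * 30 = 3780 = 198 mod 199
  30^99 = 198 mod 199
Result 198 = p - 1 = -1 mod 199: 30 is a quadratic non-residue mod 199. As a residue in [0, p-1] the value is 198.
30^99 mod 199 = 198

198


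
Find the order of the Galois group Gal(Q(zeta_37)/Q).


|Gal(Q(zeta_37)/Q)| = phi(37)
= 36

36


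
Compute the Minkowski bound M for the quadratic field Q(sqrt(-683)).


d = -683, d mod 4 = 1, so disc(K) = d = -683; |disc(K)| = 683
Imaginary quadratic field, so n = 2, s = r2 = 1, r1 = 0
M = (n!/n^n) * (4/pi)^s * sqrt(|disc(K)|) = (2!/2^2) * (4/pi)^1 * sqrt(683)
= 0.5 * 1.273240 * 26.134269
= 16.6376

16.6376


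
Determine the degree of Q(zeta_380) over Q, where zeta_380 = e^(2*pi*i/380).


The degree equals Euler's totient phi(380).
380 = 2^2 * 5 * 19
phi(380) = 144

144


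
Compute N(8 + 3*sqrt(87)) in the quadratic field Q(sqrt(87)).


N(a + b*sqrt(d)) = a^2 - d*b^2
= (8)^2 - (87)*(3)^2
= 64 - 783
= -719

-719


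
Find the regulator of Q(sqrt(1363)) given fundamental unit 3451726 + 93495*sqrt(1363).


epsilon = 3451726 + 93495*sqrt(1363)
= 6.9035e+06
R = ln(6.9035e+06)
= 15.7475

15.7475


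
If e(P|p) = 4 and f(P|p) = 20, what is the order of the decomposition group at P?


|D_P| = e * f
= 4 * 20
= 80

80


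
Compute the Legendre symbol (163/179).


p = 179 is prime, so compute (163/179) with the reciprocity algorithm (Jacobi-symbol steps: pull out 2s via (2/n), flip via reciprocity, reduce):
  reciprocity: (163/179) -> -(179/163)
  reduce: (16/163)
  pull out 2: (2/163) = -1  (since 163 mod 8 = 3)
  pull out 2: (2/163) = -1  (since 163 mod 8 = 3)
  pull out 2: (2/163) = -1  (since 163 mod 8 = 3)
  pull out 2: (2/163) = -1  (since 163 mod 8 = 3)
  (1/163) = 1
Product of signs = -1
(163/179) = -1

-1


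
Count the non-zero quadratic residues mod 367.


For prime p, the number of non-zero quadratic residues is (p-1)/2.
= (367-1)/2
= 183

183


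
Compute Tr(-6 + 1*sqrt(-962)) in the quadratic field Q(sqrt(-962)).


Tr(a + b*sqrt(d)) = (a + b*sqrt(d)) + (a - b*sqrt(d)) = 2a
= 2 * (-6)
= -12

-12


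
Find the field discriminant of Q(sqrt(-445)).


For K = Q(sqrt(d)) with d squarefree: disc(K) = d if d = 1 mod 4, and disc(K) = 4d if d = 2 or 3 mod 4.
Here d = -445, and d mod 4 = 3.
d = 3 mod 4, not 1 (O_K = Z[sqrt(d)]), so disc(K) = 4d = 4 * (-445) = -1780

-1780


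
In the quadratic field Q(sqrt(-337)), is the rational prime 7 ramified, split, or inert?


K = Q(sqrt(-337)). Since d mod 4 = 3, disc(K) = -1348.
Check p | disc: -1348 mod 7 = 3.
p does not divide disc. Compute Legendre symbol (d/p):
6^((7-1)/2) mod 7 = -1
(d/p) = -1, so p is inert: (p) stays prime with e=1, f=2, g=1.
Therefore p is inert.

inert


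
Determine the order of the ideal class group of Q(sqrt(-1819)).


K = Q(sqrt(-1819)). d mod 4 = 1, so D = disc(K) = d = -1819
h(K) equals the number of primitive reduced positive-definite forms (a, b, c) = a*x^2 + b*x*y + c*y^2 with b^2 - 4ac = D,
where reduced means |b| <= a <= c, with b >= 0 whenever |b| = a or a = c, and primitive means gcd(a, b, c) = 1.
Reduced forces 3a^2 <= |D| = 1819, so 1 <= a <= 24; b must have the parity of D, and c = (b^2 - D)/(4a) must be an integer >= a.
Enumerate a = 1..24, b in [-a, a]:
  a=1: (1, 1, 455)  [1]
  a=2..4: none
  a=5: (5, -1, 91), (5, 1, 91)  [2]
  a=6: none
  a=7: (7, -1, 65), (7, 1, 65)  [2]
  a=8..12: none
  a=13: (13, -1, 35), (13, 1, 35)  [2]
  a=14..16: none
  a=17: (17, 17, 31)  [1]
  a=18: none
  a=19: (19, -9, 25), (19, 9, 25)  [2]
  a=20..24: none
Total reduced forms: 1 + 2 + 2 + 2 + 1 + 2 = 10
h = 10

10


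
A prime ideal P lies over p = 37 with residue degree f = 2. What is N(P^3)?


N(P^a) = p^(a*f)
= 37^(3*2)
= 37^6
= 2565726409

2565726409


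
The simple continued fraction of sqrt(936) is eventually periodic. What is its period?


Run the CF algorithm for sqrt(936).
a_0 = floor(sqrt(936)) = 30; set m_0=0, q_0=1.
Recurrence: m' = q*a - m,  q' = (d - m'^2)/q,  a' = floor((a_0 + m')/q').
  step 1: m=30, q=36, a=1
  step 2: m=6, q=25, a=1
  step 3: m=19, q=23, a=2
  step 4: m=27, q=9, a=6
  step 5: m=27, q=23, a=2
  step 6: m=19, q=25, a=1
  step 7: m=6, q=36, a=1
  step 8: m=30, q=1, a=60
a_8 = 2*a_0 = 60, so the period closes here.
sqrt(936) = [30; 1, 1, 2, 6, 2, 1, 1, 60]
Period length = 8

8


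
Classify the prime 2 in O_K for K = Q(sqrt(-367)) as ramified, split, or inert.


K = Q(sqrt(-367)). Since d mod 4 = 1, disc(K) = -367.
Check p | disc: -367 mod 2 = 1.
p=2 does not divide disc (d is 1 mod 4). 2 splits iff d = 1 mod 8.
d mod 8 = 1, so (d/2) = 1.
(d/p) = 1, so p splits: (p) = P*P' with e=1, f=1, g=2.
Therefore p is split.

split


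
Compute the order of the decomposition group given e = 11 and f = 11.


|D_P| = e * f
= 11 * 11
= 121

121


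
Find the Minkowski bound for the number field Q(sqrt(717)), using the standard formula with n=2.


d = 717, d mod 4 = 1, so disc(K) = d = 717; |disc(K)| = 717
Real quadratic field, so n = 2, s = r2 = 0, r1 = 2
M = (n!/n^n) * (4/pi)^s * sqrt(|disc(K)|) = (2!/2^2) * (4/pi)^0 * sqrt(717)
= 0.5 * 1.000000 * 26.776856
= 13.3884

13.3884


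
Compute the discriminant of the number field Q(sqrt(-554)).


For K = Q(sqrt(d)) with d squarefree: disc(K) = d if d = 1 mod 4, and disc(K) = 4d if d = 2 or 3 mod 4.
Here d = -554, and d mod 4 = 2.
d = 2 mod 4, not 1 (O_K = Z[sqrt(d)]), so disc(K) = 4d = 4 * (-554) = -2216

-2216


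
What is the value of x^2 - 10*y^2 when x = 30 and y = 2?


x^2 - d*y^2
= 30^2 - 10*2^2
= 900 - 40
= 860

860


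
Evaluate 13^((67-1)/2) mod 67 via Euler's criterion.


p = 67 is prime and the exponent is (p-1)/2 = 33, so by Euler's criterion 13^33 = (13/67) = +1 or -1 mod 67.
Compute by square-and-multiply:
  33 = 32 + 1 (binary 100001)
  Repeated squaring mod 67: 13^1 = 13, 13^2 = 35, 13^4 = 19, 13^8 = 26, 13^16 = 6, 13^32 = 36
  13^33 = 13^32 * 13^1 = 36 * 13 mod 67
    36 * 13 = 468 = 66 mod 67
  13^33 = 66 mod 67
Result 66 = p - 1 = -1 mod 67: 13 is a quadratic non-residue mod 67. As a residue in [0, p-1] the value is 66.
13^33 mod 67 = 66

66


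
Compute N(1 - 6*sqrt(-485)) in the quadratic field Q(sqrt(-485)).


N(a + b*sqrt(d)) = a^2 - d*b^2
= (1)^2 - (-485)*(-6)^2
= 1 + 17460
= 17461

17461


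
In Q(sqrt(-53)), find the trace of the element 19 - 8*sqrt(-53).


Tr(a + b*sqrt(d)) = (a + b*sqrt(d)) + (a - b*sqrt(d)) = 2a
= 2 * (19)
= 38

38


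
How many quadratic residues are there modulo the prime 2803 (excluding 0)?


For prime p, the number of non-zero quadratic residues is (p-1)/2.
= (2803-1)/2
= 1401

1401


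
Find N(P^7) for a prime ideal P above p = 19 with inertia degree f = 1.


N(P^a) = p^(a*f)
= 19^(7*1)
= 19^7
= 893871739

893871739


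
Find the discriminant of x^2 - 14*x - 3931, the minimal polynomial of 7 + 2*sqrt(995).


The element 7 + 2*sqrt(995) has minimal polynomial:
x^2 - 14*x - 3931
Discriminant = (-14)^2 - 4*(-3931)
= 196 + 15724
= 15920

15920


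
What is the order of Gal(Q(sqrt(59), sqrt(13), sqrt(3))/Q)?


The 3 square roots of distinct primes are multiplicatively independent over Q,
so [K:Q] = 2^3 and Gal(K/Q) is isomorphic to (Z/2Z)^3.
|Gal| = 2^3 = 8

8


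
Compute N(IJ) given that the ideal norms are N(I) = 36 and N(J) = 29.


N(IJ) = N(I) * N(J)
= 36 * 29
= 1044

1044


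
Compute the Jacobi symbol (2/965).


Compute (2/965) via quadratic reciprocity:
  pull out 2: (2/965) = -1  (since 965 mod 8 = 5)
  (1/965) = 1
Product of signs = -1

-1


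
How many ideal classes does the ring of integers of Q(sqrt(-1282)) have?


K = Q(sqrt(-1282)). d mod 4 = 2, so D = disc(K) = 4d = -5128
h(K) equals the number of primitive reduced positive-definite forms (a, b, c) = a*x^2 + b*x*y + c*y^2 with b^2 - 4ac = D,
where reduced means |b| <= a <= c, with b >= 0 whenever |b| = a or a = c, and primitive means gcd(a, b, c) = 1.
Reduced forces 3a^2 <= |D| = 5128, so 1 <= a <= 41; b must have the parity of D, and c = (b^2 - D)/(4a) must be an integer >= a.
Enumerate a = 1..41, b in [-a, a]:
  a=1: (1, 0, 1282)  [1]
  a=2: (2, 0, 641)  [1]
  a=3..10: none
  a=11: (11, -8, 118), (11, 8, 118)  [2]
  a=12..21: none
  a=22: (22, -8, 59), (22, 8, 59)  [2]
  a=23: (23, -22, 61), (23, 22, 61)  [2]
  a=24..28: none
  a=29: (29, -18, 47), (29, 18, 47)  [2]
  a=30: none
  a=31: (31, -24, 46), (31, 24, 46)  [2]
  a=32..41: none
Total reduced forms: 1 + 1 + 2 + 2 + 2 + 2 + 2 = 12
h = 12

12


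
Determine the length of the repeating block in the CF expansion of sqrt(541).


Run the CF algorithm for sqrt(541).
a_0 = floor(sqrt(541)) = 23; set m_0=0, q_0=1.
Recurrence: m' = q*a - m,  q' = (d - m'^2)/q,  a' = floor((a_0 + m')/q').
  step 1: m=23, q=12, a=3
  step 2: m=13, q=31, a=1
  step 3: m=18, q=7, a=5
  step 4: m=17, q=36, a=1
  step 5: m=19, q=5, a=8
  step 6: m=21, q=20, a=2
  step 7: m=19, q=9, a=4
  step 8: m=17, q=28, a=1
  step 9: m=11, q=15, a=2
  step 10: m=19, q=12, a=3
  step 11: m=17, q=21, a=1
  step 12: m=4, q=25, a=1
  step 13: m=21, q=4, a=11
  step 14: m=23, q=3, a=15
  step 15: m=22, q=19, a=2
  step 16: m=16, q=15, a=2
  step 17: m=14, q=23, a=1
  step 18: m=9, q=20, a=1
  step 19: m=11, q=21, a=1
  step 20: m=10, q=21, a=1
  step 21: m=11, q=20, a=1
  step 22: m=9, q=23, a=1
  step 23: m=14, q=15, a=2
  step 24: m=16, q=19, a=2
  step 25: m=22, q=3, a=15
  step 26: m=23, q=4, a=11
  step 27: m=21, q=25, a=1
  step 28: m=4, q=21, a=1
  step 29: m=17, q=12, a=3
  step 30: m=19, q=15, a=2
  step 31: m=11, q=28, a=1
  step 32: m=17, q=9, a=4
  step 33: m=19, q=20, a=2
  step 34: m=21, q=5, a=8
  step 35: m=19, q=36, a=1
  step 36: m=17, q=7, a=5
  step 37: m=18, q=31, a=1
  step 38: m=13, q=12, a=3
  step 39: m=23, q=1, a=46
a_39 = 2*a_0 = 46, so the period closes here.
sqrt(541) = [23; 3, 1, 5, 1, 8, 2, 4, 1, 2, 3, 1, 1, 11, 15, 2, 2, 1, 1, 1, 1, 1, 1, 2, 2, 15, 11, 1, 1, 3, 2, 1, 4, 2, 8, 1, 5, 1, 3, 46]
Period length = 39

39


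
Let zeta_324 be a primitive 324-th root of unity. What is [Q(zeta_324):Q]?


The degree equals Euler's totient phi(324).
324 = 2^2 * 3^4
phi(324) = 108

108


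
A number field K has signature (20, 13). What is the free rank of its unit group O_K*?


By Dirichlet's unit theorem:
rank = r1 + r2 - 1
= 20 + 13 - 1
= 32

32


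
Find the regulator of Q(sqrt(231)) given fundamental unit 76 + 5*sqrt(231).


epsilon = 76 + 5*sqrt(231)
= 151.9934
R = ln(151.9934)
= 5.0238

5.0238


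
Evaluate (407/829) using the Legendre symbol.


p = 829 is prime, so compute (407/829) with the reciprocity algorithm (Jacobi-symbol steps: pull out 2s via (2/n), flip via reciprocity, reduce):
  reciprocity: (407/829) -> +(829/407)
  reduce: (15/407)
  reciprocity: (15/407) -> -(407/15)
  reduce: (2/15)
  pull out 2: (2/15) = +1  (since 15 mod 8 = 7)
  (1/15) = 1
Product of signs = -1
(407/829) = -1

-1


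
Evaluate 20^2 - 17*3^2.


x^2 - d*y^2
= 20^2 - 17*3^2
= 400 - 153
= 247

247


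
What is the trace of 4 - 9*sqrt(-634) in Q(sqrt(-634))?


Tr(a + b*sqrt(d)) = (a + b*sqrt(d)) + (a - b*sqrt(d)) = 2a
= 2 * (4)
= 8

8


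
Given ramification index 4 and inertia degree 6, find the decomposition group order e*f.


|D_P| = e * f
= 4 * 6
= 24

24


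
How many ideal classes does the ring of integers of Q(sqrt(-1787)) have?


K = Q(sqrt(-1787)). d mod 4 = 1, so D = disc(K) = d = -1787
h(K) equals the number of primitive reduced positive-definite forms (a, b, c) = a*x^2 + b*x*y + c*y^2 with b^2 - 4ac = D,
where reduced means |b| <= a <= c, with b >= 0 whenever |b| = a or a = c, and primitive means gcd(a, b, c) = 1.
Reduced forces 3a^2 <= |D| = 1787, so 1 <= a <= 24; b must have the parity of D, and c = (b^2 - D)/(4a) must be an integer >= a.
Enumerate a = 1..24, b in [-a, a]:
  a=1: (1, 1, 447)  [1]
  a=2: none
  a=3: (3, -1, 149), (3, 1, 149)  [2]
  a=4..8: none
  a=9: (9, -7, 51), (9, 7, 51)  [2]
  a=10..16: none
  a=17: (17, -7, 27), (17, 7, 27)  [2]
  a=18..24: none
Total reduced forms: 1 + 2 + 2 + 2 = 7
h = 7

7


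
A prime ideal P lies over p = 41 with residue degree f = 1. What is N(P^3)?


N(P^a) = p^(a*f)
= 41^(3*1)
= 41^3
= 68921

68921


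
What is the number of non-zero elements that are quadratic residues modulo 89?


For prime p, the number of non-zero quadratic residues is (p-1)/2.
= (89-1)/2
= 44

44


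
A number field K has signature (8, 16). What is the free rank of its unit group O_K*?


By Dirichlet's unit theorem:
rank = r1 + r2 - 1
= 8 + 16 - 1
= 23

23


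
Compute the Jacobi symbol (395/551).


Compute (395/551) via quadratic reciprocity:
  reciprocity: (395/551) -> -(551/395)
  reduce: (156/395)
  pull out 2: (2/395) = -1  (since 395 mod 8 = 3)
  pull out 2: (2/395) = -1  (since 395 mod 8 = 3)
  reciprocity: (39/395) -> -(395/39)
  reduce: (5/39)
  reciprocity: (5/39) -> +(39/5)
  reduce: (4/5)
  pull out 2: (2/5) = -1  (since 5 mod 8 = 5)
  pull out 2: (2/5) = -1  (since 5 mod 8 = 5)
  (1/5) = 1
Product of signs = 1

1


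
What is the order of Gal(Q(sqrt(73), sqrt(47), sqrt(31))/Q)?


The 3 square roots of distinct primes are multiplicatively independent over Q,
so [K:Q] = 2^3 and Gal(K/Q) is isomorphic to (Z/2Z)^3.
|Gal| = 2^3 = 8

8


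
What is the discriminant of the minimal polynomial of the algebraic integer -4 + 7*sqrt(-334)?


The element -4 + 7*sqrt(-334) has minimal polynomial:
x^2 + 8*x + 16382
Discriminant = (8)^2 - 4*(16382)
= 64 - 65528
= -65464

-65464


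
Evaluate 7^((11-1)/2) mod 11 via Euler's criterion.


p = 11 is prime and the exponent is (p-1)/2 = 5, so by Euler's criterion 7^5 = (7/11) = +1 or -1 mod 11.
Compute by square-and-multiply:
  5 = 4 + 1 (binary 101)
  Repeated squaring mod 11: 7^1 = 7, 7^2 = 5, 7^4 = 3
  7^5 = 7^4 * 7^1 = 3 * 7 mod 11
    3 * 7 = 21 = 10 mod 11
  7^5 = 10 mod 11
Result 10 = p - 1 = -1 mod 11: 7 is a quadratic non-residue mod 11. As a residue in [0, p-1] the value is 10.
7^5 mod 11 = 10

10


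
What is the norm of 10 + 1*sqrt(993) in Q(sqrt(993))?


N(a + b*sqrt(d)) = a^2 - d*b^2
= (10)^2 - (993)*(1)^2
= 100 - 993
= -893

-893


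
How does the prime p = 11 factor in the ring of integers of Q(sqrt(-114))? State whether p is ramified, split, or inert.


K = Q(sqrt(-114)). Since d mod 4 = 2, disc(K) = -456.
Check p | disc: -456 mod 11 = 6.
p does not divide disc. Compute Legendre symbol (d/p):
7^((11-1)/2) mod 11 = -1
(d/p) = -1, so p is inert: (p) stays prime with e=1, f=2, g=1.
Therefore p is inert.

inert


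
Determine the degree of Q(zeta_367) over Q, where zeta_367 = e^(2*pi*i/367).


The degree equals Euler's totient phi(367).
367 = 367
phi(367) = 366

366


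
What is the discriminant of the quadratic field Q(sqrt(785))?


For K = Q(sqrt(d)) with d squarefree: disc(K) = d if d = 1 mod 4, and disc(K) = 4d if d = 2 or 3 mod 4.
Here d = 785, and d mod 4 = 1.
d = 1 mod 4 (O_K = Z[(1+sqrt(d))/2]), so disc(K) = d = 785

785


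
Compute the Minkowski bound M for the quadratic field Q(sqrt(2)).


d = 2, d mod 4 = 2, so disc(K) = 4d = 8; |disc(K)| = 8
Real quadratic field, so n = 2, s = r2 = 0, r1 = 2
M = (n!/n^n) * (4/pi)^s * sqrt(|disc(K)|) = (2!/2^2) * (4/pi)^0 * sqrt(8)
= 0.5 * 1.000000 * 2.828427
= 1.4142

1.4142


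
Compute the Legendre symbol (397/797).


p = 797 is prime, so compute (397/797) with the reciprocity algorithm (Jacobi-symbol steps: pull out 2s via (2/n), flip via reciprocity, reduce):
  reciprocity: (397/797) -> +(797/397)
  reduce: (3/397)
  reciprocity: (3/397) -> +(397/3)
  reduce: (1/3)
  (1/3) = 1
Product of signs = 1
(397/797) = 1

1


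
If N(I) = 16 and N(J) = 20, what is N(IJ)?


N(IJ) = N(I) * N(J)
= 16 * 20
= 320

320


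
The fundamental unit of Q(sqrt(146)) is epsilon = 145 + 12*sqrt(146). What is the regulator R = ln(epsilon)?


epsilon = 145 + 12*sqrt(146)
= 289.9966
R = ln(289.9966)
= 5.6699

5.6699


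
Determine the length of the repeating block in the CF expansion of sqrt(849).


Run the CF algorithm for sqrt(849).
a_0 = floor(sqrt(849)) = 29; set m_0=0, q_0=1.
Recurrence: m' = q*a - m,  q' = (d - m'^2)/q,  a' = floor((a_0 + m')/q').
  step 1: m=29, q=8, a=7
  step 2: m=27, q=15, a=3
  step 3: m=18, q=35, a=1
  step 4: m=17, q=16, a=2
  step 5: m=15, q=39, a=1
  step 6: m=24, q=7, a=7
  step 7: m=25, q=32, a=1
  step 8: m=7, q=25, a=1
  step 9: m=18, q=21, a=2
  step 10: m=24, q=13, a=4
  step 11: m=28, q=5, a=11
  step 12: m=27, q=24, a=2
  step 13: m=21, q=17, a=2
  step 14: m=13, q=40, a=1
  step 15: m=27, q=3, a=18
  step 16: m=27, q=40, a=1
  step 17: m=13, q=17, a=2
  step 18: m=21, q=24, a=2
  step 19: m=27, q=5, a=11
  step 20: m=28, q=13, a=4
  step 21: m=24, q=21, a=2
  step 22: m=18, q=25, a=1
  step 23: m=7, q=32, a=1
  step 24: m=25, q=7, a=7
  step 25: m=24, q=39, a=1
  step 26: m=15, q=16, a=2
  step 27: m=17, q=35, a=1
  step 28: m=18, q=15, a=3
  step 29: m=27, q=8, a=7
  step 30: m=29, q=1, a=58
a_30 = 2*a_0 = 58, so the period closes here.
sqrt(849) = [29; 7, 3, 1, 2, 1, 7, 1, 1, 2, 4, 11, 2, 2, 1, 18, 1, 2, 2, 11, 4, 2, 1, 1, 7, 1, 2, 1, 3, 7, 58]
Period length = 30

30


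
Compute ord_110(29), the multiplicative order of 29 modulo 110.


We want ord_110(29), the smallest k >= 1 with 29^k = 1 mod 110.
n = 110 = 2 * 5 * 11, phi(110) = 40; the order divides phi(n).
Divisors of 40: 1, 2, 4, 5, 8, 10, 20, 40
Repeated squaring mod 110: 29^1 = 29, 29^2 = 71, 29^4 = 91, 29^8 = 31, 29^16 = 81, 29^32 = 71
Test divisors in increasing order:
  k=1: 29^1 = 29 mod 110
  k=2: 29^2 = 71 mod 110
  k=4: 29^4 = 91 mod 110
  k=5: 29^5 = 91 * 29 = 109 mod 110
  k=8: 29^8 = 31 mod 110
  k=10: 29^10 = 31 * 71 = 1 mod 110  <- first divisor giving 1
Order = 10

10


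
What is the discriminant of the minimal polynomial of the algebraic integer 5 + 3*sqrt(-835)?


The element 5 + 3*sqrt(-835) has minimal polynomial:
x^2 - 10*x + 7540
Discriminant = (-10)^2 - 4*(7540)
= 100 - 30160
= -30060

-30060


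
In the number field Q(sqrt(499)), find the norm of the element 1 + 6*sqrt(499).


N(a + b*sqrt(d)) = a^2 - d*b^2
= (1)^2 - (499)*(6)^2
= 1 - 17964
= -17963

-17963


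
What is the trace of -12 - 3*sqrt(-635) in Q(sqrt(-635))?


Tr(a + b*sqrt(d)) = (a + b*sqrt(d)) + (a - b*sqrt(d)) = 2a
= 2 * (-12)
= -24

-24


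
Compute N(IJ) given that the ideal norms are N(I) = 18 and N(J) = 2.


N(IJ) = N(I) * N(J)
= 18 * 2
= 36

36


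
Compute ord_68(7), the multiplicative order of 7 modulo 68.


We want ord_68(7), the smallest k >= 1 with 7^k = 1 mod 68.
n = 68 = 2^2 * 17, phi(68) = 32; the order divides phi(n).
Divisors of 32: 1, 2, 4, 8, 16, 32
Repeated squaring mod 68: 7^1 = 7, 7^2 = 49, 7^4 = 21, 7^8 = 33, 7^16 = 1, 7^32 = 1
Test divisors in increasing order:
  k=1: 7^1 = 7 mod 68
  k=2: 7^2 = 49 mod 68
  k=4: 7^4 = 21 mod 68
  k=8: 7^8 = 33 mod 68
  k=16: 7^16 = 1 mod 68  <- first divisor giving 1
Order = 16

16


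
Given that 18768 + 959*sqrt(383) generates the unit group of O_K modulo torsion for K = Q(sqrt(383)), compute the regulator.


epsilon = 18768 + 959*sqrt(383)
= 37536.0000
R = ln(37536.0000)
= 10.5331

10.5331


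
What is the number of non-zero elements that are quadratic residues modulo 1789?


For prime p, the number of non-zero quadratic residues is (p-1)/2.
= (1789-1)/2
= 894

894


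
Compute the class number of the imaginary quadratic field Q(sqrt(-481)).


K = Q(sqrt(-481)). d mod 4 = 3, so D = disc(K) = 4d = -1924
h(K) equals the number of primitive reduced positive-definite forms (a, b, c) = a*x^2 + b*x*y + c*y^2 with b^2 - 4ac = D,
where reduced means |b| <= a <= c, with b >= 0 whenever |b| = a or a = c, and primitive means gcd(a, b, c) = 1.
Reduced forces 3a^2 <= |D| = 1924, so 1 <= a <= 25; b must have the parity of D, and c = (b^2 - D)/(4a) must be an integer >= a.
Enumerate a = 1..25, b in [-a, a]:
  a=1: (1, 0, 481)  [1]
  a=2: (2, 2, 241)  [1]
  a=3..4: none
  a=5: (5, -4, 97), (5, 4, 97)  [2]
  a=6: none
  a=7: (7, -6, 70), (7, 6, 70)  [2]
  a=8..9: none
  a=10: (10, -6, 49), (10, 6, 49)  [2]
  a=11: (11, -10, 46), (11, 10, 46)  [2]
  a=12: none
  a=13: (13, 0, 37)  [1]
  a=14: (14, -6, 35), (14, 6, 35)  [2]
  a=15..21: none
  a=22: (22, -10, 23), (22, 10, 23)  [2]
  a=23..24: none
  a=25: (25, 24, 25)  [1]
Total reduced forms: 1 + 1 + 2 + 2 + 2 + 2 + 1 + 2 + 2 + 1 = 16
h = 16

16


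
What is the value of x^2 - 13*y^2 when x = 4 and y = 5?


x^2 - d*y^2
= 4^2 - 13*5^2
= 16 - 325
= -309

-309


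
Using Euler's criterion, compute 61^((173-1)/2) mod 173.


p = 173 is prime and the exponent is (p-1)/2 = 86, so by Euler's criterion 61^86 = (61/173) = +1 or -1 mod 173.
Compute by square-and-multiply:
  86 = 64 + 16 + 4 + 2 (binary 1010110)
  Repeated squaring mod 173: 61^1 = 61, 61^2 = 88, 61^4 = 132, 61^8 = 124, 61^16 = 152, 61^32 = 95, 61^64 = 29
  61^86 = 61^64 * 61^16 * 61^4 * 61^2 = 29 * 152 * 132 * 88 mod 173
    29 * 152 = 4408 = 83 mod 173
    83 * 132 = 10956 = 57 mod 173
    57 * 88 = 5016 = 172 mod 173
  61^86 = 172 mod 173
Result 172 = p - 1 = -1 mod 173: 61 is a quadratic non-residue mod 173. As a residue in [0, p-1] the value is 172.
61^86 mod 173 = 172

172


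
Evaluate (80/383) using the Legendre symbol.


p = 383 is prime, so compute (80/383) with the reciprocity algorithm (Jacobi-symbol steps: pull out 2s via (2/n), flip via reciprocity, reduce):
  pull out 2: (2/383) = +1  (since 383 mod 8 = 7)
  pull out 2: (2/383) = +1  (since 383 mod 8 = 7)
  pull out 2: (2/383) = +1  (since 383 mod 8 = 7)
  pull out 2: (2/383) = +1  (since 383 mod 8 = 7)
  reciprocity: (5/383) -> +(383/5)
  reduce: (3/5)
  reciprocity: (3/5) -> +(5/3)
  reduce: (2/3)
  pull out 2: (2/3) = -1  (since 3 mod 8 = 3)
  (1/3) = 1
Product of signs = -1
(80/383) = -1

-1


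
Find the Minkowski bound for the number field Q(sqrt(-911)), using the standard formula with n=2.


d = -911, d mod 4 = 1, so disc(K) = d = -911; |disc(K)| = 911
Imaginary quadratic field, so n = 2, s = r2 = 1, r1 = 0
M = (n!/n^n) * (4/pi)^s * sqrt(|disc(K)|) = (2!/2^2) * (4/pi)^1 * sqrt(911)
= 0.5 * 1.273240 * 30.182777
= 19.2150

19.2150


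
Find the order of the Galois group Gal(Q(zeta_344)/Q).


|Gal(Q(zeta_344)/Q)| = phi(344)
= 168

168


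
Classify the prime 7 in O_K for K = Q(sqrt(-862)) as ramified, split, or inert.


K = Q(sqrt(-862)). Since d mod 4 = 2, disc(K) = -3448.
Check p | disc: -3448 mod 7 = 3.
p does not divide disc. Compute Legendre symbol (d/p):
6^((7-1)/2) mod 7 = -1
(d/p) = -1, so p is inert: (p) stays prime with e=1, f=2, g=1.
Therefore p is inert.

inert


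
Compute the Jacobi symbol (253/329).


Compute (253/329) via quadratic reciprocity:
  reciprocity: (253/329) -> +(329/253)
  reduce: (76/253)
  pull out 2: (2/253) = -1  (since 253 mod 8 = 5)
  pull out 2: (2/253) = -1  (since 253 mod 8 = 5)
  reciprocity: (19/253) -> +(253/19)
  reduce: (6/19)
  pull out 2: (2/19) = -1  (since 19 mod 8 = 3)
  reciprocity: (3/19) -> -(19/3)
  reduce: (1/3)
  (1/3) = 1
Product of signs = 1

1


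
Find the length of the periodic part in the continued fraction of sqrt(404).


Run the CF algorithm for sqrt(404).
a_0 = floor(sqrt(404)) = 20; set m_0=0, q_0=1.
Recurrence: m' = q*a - m,  q' = (d - m'^2)/q,  a' = floor((a_0 + m')/q').
  step 1: m=20, q=4, a=10
  step 2: m=20, q=1, a=40
a_2 = 2*a_0 = 40, so the period closes here.
sqrt(404) = [20; 10, 40]
Period length = 2

2


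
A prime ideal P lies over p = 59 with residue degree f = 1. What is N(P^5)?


N(P^a) = p^(a*f)
= 59^(5*1)
= 59^5
= 714924299

714924299


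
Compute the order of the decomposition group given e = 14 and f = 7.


|D_P| = e * f
= 14 * 7
= 98

98


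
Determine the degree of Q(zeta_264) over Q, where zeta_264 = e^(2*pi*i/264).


The degree equals Euler's totient phi(264).
264 = 2^3 * 3 * 11
phi(264) = 80

80


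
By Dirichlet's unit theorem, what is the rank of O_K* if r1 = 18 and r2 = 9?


By Dirichlet's unit theorem:
rank = r1 + r2 - 1
= 18 + 9 - 1
= 26

26


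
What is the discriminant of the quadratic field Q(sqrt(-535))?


For K = Q(sqrt(d)) with d squarefree: disc(K) = d if d = 1 mod 4, and disc(K) = 4d if d = 2 or 3 mod 4.
Here d = -535, and d mod 4 = 1.
d = 1 mod 4 (O_K = Z[(1+sqrt(d))/2]), so disc(K) = d = -535

-535


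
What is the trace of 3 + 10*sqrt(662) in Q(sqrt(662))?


Tr(a + b*sqrt(d)) = (a + b*sqrt(d)) + (a - b*sqrt(d)) = 2a
= 2 * (3)
= 6

6


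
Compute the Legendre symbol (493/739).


p = 739 is prime, so compute (493/739) with the reciprocity algorithm (Jacobi-symbol steps: pull out 2s via (2/n), flip via reciprocity, reduce):
  reciprocity: (493/739) -> +(739/493)
  reduce: (246/493)
  pull out 2: (2/493) = -1  (since 493 mod 8 = 5)
  reciprocity: (123/493) -> +(493/123)
  reduce: (1/123)
  (1/123) = 1
Product of signs = -1
(493/739) = -1

-1


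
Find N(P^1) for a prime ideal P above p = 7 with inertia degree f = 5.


N(P^a) = p^(a*f)
= 7^(1*5)
= 7^5
= 16807

16807


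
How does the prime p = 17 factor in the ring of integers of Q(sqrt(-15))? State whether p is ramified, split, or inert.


K = Q(sqrt(-15)). Since d mod 4 = 1, disc(K) = -15.
Check p | disc: -15 mod 17 = 2.
p does not divide disc. Compute Legendre symbol (d/p):
2^((17-1)/2) mod 17 = 1
(d/p) = 1, so p splits: (p) = P*P' with e=1, f=1, g=2.
Therefore p is split.

split


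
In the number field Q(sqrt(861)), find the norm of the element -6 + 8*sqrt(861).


N(a + b*sqrt(d)) = a^2 - d*b^2
= (-6)^2 - (861)*(8)^2
= 36 - 55104
= -55068

-55068


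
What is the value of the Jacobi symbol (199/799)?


Compute (199/799) via quadratic reciprocity:
  reciprocity: (199/799) -> -(799/199)
  reduce: (3/199)
  reciprocity: (3/199) -> -(199/3)
  reduce: (1/3)
  (1/3) = 1
Product of signs = 1

1


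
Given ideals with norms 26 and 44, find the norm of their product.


N(IJ) = N(I) * N(J)
= 26 * 44
= 1144

1144


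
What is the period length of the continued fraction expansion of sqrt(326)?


Run the CF algorithm for sqrt(326).
a_0 = floor(sqrt(326)) = 18; set m_0=0, q_0=1.
Recurrence: m' = q*a - m,  q' = (d - m'^2)/q,  a' = floor((a_0 + m')/q').
  step 1: m=18, q=2, a=18
  step 2: m=18, q=1, a=36
a_2 = 2*a_0 = 36, so the period closes here.
sqrt(326) = [18; 18, 36]
Period length = 2

2


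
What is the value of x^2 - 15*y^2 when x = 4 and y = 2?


x^2 - d*y^2
= 4^2 - 15*2^2
= 16 - 60
= -44

-44


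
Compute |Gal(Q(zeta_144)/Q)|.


|Gal(Q(zeta_144)/Q)| = phi(144)
= 48

48


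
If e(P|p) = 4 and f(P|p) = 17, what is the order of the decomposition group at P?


|D_P| = e * f
= 4 * 17
= 68

68


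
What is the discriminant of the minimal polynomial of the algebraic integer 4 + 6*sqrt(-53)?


The element 4 + 6*sqrt(-53) has minimal polynomial:
x^2 - 8*x + 1924
Discriminant = (-8)^2 - 4*(1924)
= 64 - 7696
= -7632

-7632


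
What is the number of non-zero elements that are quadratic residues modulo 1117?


For prime p, the number of non-zero quadratic residues is (p-1)/2.
= (1117-1)/2
= 558

558


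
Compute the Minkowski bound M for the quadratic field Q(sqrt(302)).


d = 302, d mod 4 = 2, so disc(K) = 4d = 1208; |disc(K)| = 1208
Real quadratic field, so n = 2, s = r2 = 0, r1 = 2
M = (n!/n^n) * (4/pi)^s * sqrt(|disc(K)|) = (2!/2^2) * (4/pi)^0 * sqrt(1208)
= 0.5 * 1.000000 * 34.756294
= 17.3781

17.3781


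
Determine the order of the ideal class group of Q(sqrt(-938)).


K = Q(sqrt(-938)). d mod 4 = 2, so D = disc(K) = 4d = -3752
h(K) equals the number of primitive reduced positive-definite forms (a, b, c) = a*x^2 + b*x*y + c*y^2 with b^2 - 4ac = D,
where reduced means |b| <= a <= c, with b >= 0 whenever |b| = a or a = c, and primitive means gcd(a, b, c) = 1.
Reduced forces 3a^2 <= |D| = 3752, so 1 <= a <= 35; b must have the parity of D, and c = (b^2 - D)/(4a) must be an integer >= a.
Enumerate a = 1..35, b in [-a, a]:
  a=1: (1, 0, 938)  [1]
  a=2: (2, 0, 469)  [1]
  a=3: (3, -2, 313), (3, 2, 313)  [2]
  a=4..5: none
  a=6: (6, -4, 157), (6, 4, 157)  [2]
  a=7: (7, 0, 134)  [1]
  a=8: none
  a=9: (9, -8, 106), (9, 8, 106)  [2]
  a=10..13: none
  a=14: (14, 0, 67)  [1]
  a=15..17: none
  a=18: (18, -8, 53), (18, 8, 53)  [2]
  a=19..20: none
  a=21: (21, -14, 47), (21, 14, 47)  [2]
  a=22..26: none
  a=27: (27, -26, 41), (27, 26, 41)  [2]
  a=28..35: none
Total reduced forms: 1 + 1 + 2 + 2 + 1 + 2 + 1 + 2 + 2 + 2 = 16
h = 16

16


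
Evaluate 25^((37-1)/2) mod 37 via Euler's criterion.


p = 37 is prime and the exponent is (p-1)/2 = 18, so by Euler's criterion 25^18 = (25/37) = +1 or -1 mod 37.
Compute by square-and-multiply:
  18 = 16 + 2 (binary 10010)
  Repeated squaring mod 37: 25^1 = 25, 25^2 = 33, 25^4 = 16, 25^8 = 34, 25^16 = 9
  25^18 = 25^16 * 25^2 = 9 * 33 mod 37
    9 * 33 = 297 = 1 mod 37
  25^18 = 1 mod 37
Result 1: 25 is a quadratic residue mod 37.
25^18 mod 37 = 1

1


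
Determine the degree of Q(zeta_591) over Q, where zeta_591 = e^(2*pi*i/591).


The degree equals Euler's totient phi(591).
591 = 3 * 197
phi(591) = 392

392


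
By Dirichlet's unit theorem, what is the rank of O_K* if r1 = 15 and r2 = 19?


By Dirichlet's unit theorem:
rank = r1 + r2 - 1
= 15 + 19 - 1
= 33

33


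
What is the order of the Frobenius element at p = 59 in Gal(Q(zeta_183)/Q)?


The Frobenius at p in Gal(Q(zeta_n)/Q) = (Z/nZ)* is the class of p, so its order is ord_183(59), the smallest k >= 1 with 59^k = 1 mod 183.
n = 183 = 3 * 61, phi(183) = 120; the order divides phi(n).
Divisors of 120: 1, 2, 3, 4, 5, 6, 8, 10, 12, 15, 20, 24, 30, 40, 60, 120
Repeated squaring mod 183: 59^1 = 59, 59^2 = 4, 59^4 = 16, 59^8 = 73, 59^16 = 22, 59^32 = 118, 59^64 = 16
Test divisors in increasing order:
  k=1: 59^1 = 59 mod 183
  k=2: 59^2 = 4 mod 183
  k=3: 59^3 = 4 * 59 = 53 mod 183
  k=4: 59^4 = 16 mod 183
  k=5: 59^5 = 16 * 59 = 29 mod 183
  k=6: 59^6 = 16 * 4 = 64 mod 183
  k=8: 59^8 = 73 mod 183
  k=10: 59^10 = 73 * 4 = 109 mod 183
  k=12: 59^12 = 73 * 16 = 70 mod 183
  k=15: 59^15 = 73 * 16 * 4 * 59 = 50 mod 183
  k=20: 59^20 = 22 * 16 = 169 mod 183
  k=24: 59^24 = 22 * 73 = 142 mod 183
  k=30: 59^30 = 22 * 73 * 16 * 4 = 121 mod 183
  k=40: 59^40 = 118 * 73 = 13 mod 183
  k=60: 59^60 = 118 * 22 * 73 * 16 = 1 mod 183  <- first divisor giving 1
Order = 60

60


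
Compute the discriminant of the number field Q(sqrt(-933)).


For K = Q(sqrt(d)) with d squarefree: disc(K) = d if d = 1 mod 4, and disc(K) = 4d if d = 2 or 3 mod 4.
Here d = -933, and d mod 4 = 3.
d = 3 mod 4, not 1 (O_K = Z[sqrt(d)]), so disc(K) = 4d = 4 * (-933) = -3732

-3732


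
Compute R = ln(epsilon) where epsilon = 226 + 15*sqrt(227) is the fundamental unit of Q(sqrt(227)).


epsilon = 226 + 15*sqrt(227)
= 451.9978
R = ln(451.9978)
= 6.1137

6.1137


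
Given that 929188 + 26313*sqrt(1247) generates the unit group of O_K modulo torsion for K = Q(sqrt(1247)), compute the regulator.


epsilon = 929188 + 26313*sqrt(1247)
= 1.8584e+06
R = ln(1.8584e+06)
= 14.4352

14.4352


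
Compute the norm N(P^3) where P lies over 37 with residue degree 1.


N(P^a) = p^(a*f)
= 37^(3*1)
= 37^3
= 50653

50653


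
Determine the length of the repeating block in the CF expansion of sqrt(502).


Run the CF algorithm for sqrt(502).
a_0 = floor(sqrt(502)) = 22; set m_0=0, q_0=1.
Recurrence: m' = q*a - m,  q' = (d - m'^2)/q,  a' = floor((a_0 + m')/q').
  step 1: m=22, q=18, a=2
  step 2: m=14, q=17, a=2
  step 3: m=20, q=6, a=7
  step 4: m=22, q=3, a=14
  step 5: m=20, q=34, a=1
  step 6: m=14, q=9, a=4
  step 7: m=22, q=2, a=22
  step 8: m=22, q=9, a=4
  step 9: m=14, q=34, a=1
  step 10: m=20, q=3, a=14
  step 11: m=22, q=6, a=7
  step 12: m=20, q=17, a=2
  step 13: m=14, q=18, a=2
  step 14: m=22, q=1, a=44
a_14 = 2*a_0 = 44, so the period closes here.
sqrt(502) = [22; 2, 2, 7, 14, 1, 4, 22, 4, 1, 14, 7, 2, 2, 44]
Period length = 14

14


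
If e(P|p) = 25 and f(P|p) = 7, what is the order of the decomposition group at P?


|D_P| = e * f
= 25 * 7
= 175

175


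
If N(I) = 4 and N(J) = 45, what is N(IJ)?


N(IJ) = N(I) * N(J)
= 4 * 45
= 180

180


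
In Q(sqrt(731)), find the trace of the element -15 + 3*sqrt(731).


Tr(a + b*sqrt(d)) = (a + b*sqrt(d)) + (a - b*sqrt(d)) = 2a
= 2 * (-15)
= -30

-30


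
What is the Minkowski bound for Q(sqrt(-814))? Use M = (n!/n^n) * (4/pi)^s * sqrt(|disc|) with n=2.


d = -814, d mod 4 = 2, so disc(K) = 4d = -3256; |disc(K)| = 3256
Imaginary quadratic field, so n = 2, s = r2 = 1, r1 = 0
M = (n!/n^n) * (4/pi)^s * sqrt(|disc(K)|) = (2!/2^2) * (4/pi)^1 * sqrt(3256)
= 0.5 * 1.273240 * 57.061370
= 36.3264

36.3264


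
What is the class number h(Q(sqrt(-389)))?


K = Q(sqrt(-389)). d mod 4 = 3, so D = disc(K) = 4d = -1556
h(K) equals the number of primitive reduced positive-definite forms (a, b, c) = a*x^2 + b*x*y + c*y^2 with b^2 - 4ac = D,
where reduced means |b| <= a <= c, with b >= 0 whenever |b| = a or a = c, and primitive means gcd(a, b, c) = 1.
Reduced forces 3a^2 <= |D| = 1556, so 1 <= a <= 22; b must have the parity of D, and c = (b^2 - D)/(4a) must be an integer >= a.
Enumerate a = 1..22, b in [-a, a]:
  a=1: (1, 0, 389)  [1]
  a=2: (2, 2, 195)  [1]
  a=3: (3, -2, 130), (3, 2, 130)  [2]
  a=4: none
  a=5: (5, -2, 78), (5, 2, 78)  [2]
  a=6: (6, -2, 65), (6, 2, 65)  [2]
  a=7..8: none
  a=9: (9, -8, 45), (9, 8, 45)  [2]
  a=10: (10, -2, 39), (10, 2, 39)  [2]
  a=11..12: none
  a=13: (13, -2, 30), (13, 2, 30)  [2]
  a=14: none
  a=15: (15, -8, 27), (15, -2, 26), (15, 2, 26), (15, 8, 27)  [4]
  a=16: none
  a=17: (17, -12, 25), (17, 12, 25)  [2]
  a=18: (18, -10, 23), (18, 10, 23)  [2]
  a=19..22: none
Total reduced forms: 1 + 1 + 2 + 2 + 2 + 2 + 2 + 2 + 4 + 2 + 2 = 22
h = 22

22


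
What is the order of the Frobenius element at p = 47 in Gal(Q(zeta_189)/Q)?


The Frobenius at p in Gal(Q(zeta_n)/Q) = (Z/nZ)* is the class of p, so its order is ord_189(47), the smallest k >= 1 with 47^k = 1 mod 189.
n = 189 = 3^3 * 7, phi(189) = 108; the order divides phi(n).
Divisors of 108: 1, 2, 3, 4, 6, 9, 12, 18, 27, 36, 54, 108
Repeated squaring mod 189: 47^1 = 47, 47^2 = 130, 47^4 = 79, 47^8 = 4, 47^16 = 16, 47^32 = 67, 47^64 = 142
Test divisors in increasing order:
  k=1: 47^1 = 47 mod 189
  k=2: 47^2 = 130 mod 189
  k=3: 47^3 = 130 * 47 = 62 mod 189
  k=4: 47^4 = 79 mod 189
  k=6: 47^6 = 79 * 130 = 64 mod 189
  k=9: 47^9 = 4 * 47 = 188 mod 189
  k=12: 47^12 = 4 * 79 = 127 mod 189
  k=18: 47^18 = 16 * 130 = 1 mod 189  <- first divisor giving 1
Order = 18

18


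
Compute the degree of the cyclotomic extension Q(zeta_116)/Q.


The degree equals Euler's totient phi(116).
116 = 2^2 * 29
phi(116) = 56

56


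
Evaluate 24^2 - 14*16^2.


x^2 - d*y^2
= 24^2 - 14*16^2
= 576 - 3584
= -3008

-3008


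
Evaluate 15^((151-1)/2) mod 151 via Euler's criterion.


p = 151 is prime and the exponent is (p-1)/2 = 75, so by Euler's criterion 15^75 = (15/151) = +1 or -1 mod 151.
Compute by square-and-multiply:
  75 = 64 + 8 + 2 + 1 (binary 1001011)
  Repeated squaring mod 151: 15^1 = 15, 15^2 = 74, 15^4 = 40, 15^8 = 90, 15^16 = 97, 15^32 = 47, 15^64 = 95
  15^75 = 15^64 * 15^8 * 15^2 * 15^1 = 95 * 90 * 74 * 15 mod 151
    95 * 90 = 8550 = 94 mod 151
    94 * 74 = 6956 = 10 mod 151
    10 * 15 = 150 = 150 mod 151
  15^75 = 150 mod 151
Result 150 = p - 1 = -1 mod 151: 15 is a quadratic non-residue mod 151. As a residue in [0, p-1] the value is 150.
15^75 mod 151 = 150

150
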